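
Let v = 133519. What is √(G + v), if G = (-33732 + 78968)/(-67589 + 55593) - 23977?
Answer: √985186941851/2999 ≈ 330.97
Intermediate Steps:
G = -71918332/2999 (G = 45236/(-11996) - 23977 = 45236*(-1/11996) - 23977 = -11309/2999 - 23977 = -71918332/2999 ≈ -23981.)
√(G + v) = √(-71918332/2999 + 133519) = √(328505149/2999) = √985186941851/2999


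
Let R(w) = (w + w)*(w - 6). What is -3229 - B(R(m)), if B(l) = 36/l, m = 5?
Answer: -16127/5 ≈ -3225.4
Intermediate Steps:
R(w) = 2*w*(-6 + w) (R(w) = (2*w)*(-6 + w) = 2*w*(-6 + w))
-3229 - B(R(m)) = -3229 - 36/(2*5*(-6 + 5)) = -3229 - 36/(2*5*(-1)) = -3229 - 36/(-10) = -3229 - 36*(-1)/10 = -3229 - 1*(-18/5) = -3229 + 18/5 = -16127/5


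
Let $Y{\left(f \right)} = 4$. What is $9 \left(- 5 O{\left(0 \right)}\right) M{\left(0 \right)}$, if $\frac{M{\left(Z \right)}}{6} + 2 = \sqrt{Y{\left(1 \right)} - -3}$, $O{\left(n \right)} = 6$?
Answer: $3240 - 1620 \sqrt{7} \approx -1046.1$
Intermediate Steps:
$M{\left(Z \right)} = -12 + 6 \sqrt{7}$ ($M{\left(Z \right)} = -12 + 6 \sqrt{4 - -3} = -12 + 6 \sqrt{4 + 3} = -12 + 6 \sqrt{7}$)
$9 \left(- 5 O{\left(0 \right)}\right) M{\left(0 \right)} = 9 \left(- 5 \cdot 6\right) \left(-12 + 6 \sqrt{7}\right) = 9 \left(\left(-1\right) 30\right) \left(-12 + 6 \sqrt{7}\right) = 9 \left(-30\right) \left(-12 + 6 \sqrt{7}\right) = - 270 \left(-12 + 6 \sqrt{7}\right) = 3240 - 1620 \sqrt{7}$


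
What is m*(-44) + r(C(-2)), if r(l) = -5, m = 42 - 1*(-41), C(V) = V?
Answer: -3657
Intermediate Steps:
m = 83 (m = 42 + 41 = 83)
m*(-44) + r(C(-2)) = 83*(-44) - 5 = -3652 - 5 = -3657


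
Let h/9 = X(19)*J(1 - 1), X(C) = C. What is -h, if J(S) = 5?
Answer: -855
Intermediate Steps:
h = 855 (h = 9*(19*5) = 9*95 = 855)
-h = -1*855 = -855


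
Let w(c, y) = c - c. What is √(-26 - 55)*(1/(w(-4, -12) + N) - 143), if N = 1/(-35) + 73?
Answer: -3286683*I/2554 ≈ -1286.9*I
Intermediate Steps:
w(c, y) = 0
N = 2554/35 (N = -1/35 + 73 = 2554/35 ≈ 72.971)
√(-26 - 55)*(1/(w(-4, -12) + N) - 143) = √(-26 - 55)*(1/(0 + 2554/35) - 143) = √(-81)*(1/(2554/35) - 143) = (9*I)*(35/2554 - 143) = (9*I)*(-365187/2554) = -3286683*I/2554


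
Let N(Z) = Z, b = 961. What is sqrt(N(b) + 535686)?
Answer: sqrt(536647) ≈ 732.56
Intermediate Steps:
sqrt(N(b) + 535686) = sqrt(961 + 535686) = sqrt(536647)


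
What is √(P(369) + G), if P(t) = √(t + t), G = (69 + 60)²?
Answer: √(16641 + 3*√82) ≈ 129.11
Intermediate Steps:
G = 16641 (G = 129² = 16641)
P(t) = √2*√t (P(t) = √(2*t) = √2*√t)
√(P(369) + G) = √(√2*√369 + 16641) = √(√2*(3*√41) + 16641) = √(3*√82 + 16641) = √(16641 + 3*√82)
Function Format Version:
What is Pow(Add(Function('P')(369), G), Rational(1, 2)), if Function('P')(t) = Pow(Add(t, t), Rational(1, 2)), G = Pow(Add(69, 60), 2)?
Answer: Pow(Add(16641, Mul(3, Pow(82, Rational(1, 2)))), Rational(1, 2)) ≈ 129.11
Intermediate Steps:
G = 16641 (G = Pow(129, 2) = 16641)
Function('P')(t) = Mul(Pow(2, Rational(1, 2)), Pow(t, Rational(1, 2))) (Function('P')(t) = Pow(Mul(2, t), Rational(1, 2)) = Mul(Pow(2, Rational(1, 2)), Pow(t, Rational(1, 2))))
Pow(Add(Function('P')(369), G), Rational(1, 2)) = Pow(Add(Mul(Pow(2, Rational(1, 2)), Pow(369, Rational(1, 2))), 16641), Rational(1, 2)) = Pow(Add(Mul(Pow(2, Rational(1, 2)), Mul(3, Pow(41, Rational(1, 2)))), 16641), Rational(1, 2)) = Pow(Add(Mul(3, Pow(82, Rational(1, 2))), 16641), Rational(1, 2)) = Pow(Add(16641, Mul(3, Pow(82, Rational(1, 2)))), Rational(1, 2))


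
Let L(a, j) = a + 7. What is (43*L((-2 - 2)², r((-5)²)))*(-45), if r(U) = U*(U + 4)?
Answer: -44505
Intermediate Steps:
r(U) = U*(4 + U)
L(a, j) = 7 + a
(43*L((-2 - 2)², r((-5)²)))*(-45) = (43*(7 + (-2 - 2)²))*(-45) = (43*(7 + (-4)²))*(-45) = (43*(7 + 16))*(-45) = (43*23)*(-45) = 989*(-45) = -44505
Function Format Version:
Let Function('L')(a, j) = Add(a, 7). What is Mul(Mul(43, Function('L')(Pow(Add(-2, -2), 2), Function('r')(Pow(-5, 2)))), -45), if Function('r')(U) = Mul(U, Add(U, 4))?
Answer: -44505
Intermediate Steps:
Function('r')(U) = Mul(U, Add(4, U))
Function('L')(a, j) = Add(7, a)
Mul(Mul(43, Function('L')(Pow(Add(-2, -2), 2), Function('r')(Pow(-5, 2)))), -45) = Mul(Mul(43, Add(7, Pow(Add(-2, -2), 2))), -45) = Mul(Mul(43, Add(7, Pow(-4, 2))), -45) = Mul(Mul(43, Add(7, 16)), -45) = Mul(Mul(43, 23), -45) = Mul(989, -45) = -44505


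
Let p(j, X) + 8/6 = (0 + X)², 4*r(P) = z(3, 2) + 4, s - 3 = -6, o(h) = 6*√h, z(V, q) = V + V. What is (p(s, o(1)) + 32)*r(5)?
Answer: 500/3 ≈ 166.67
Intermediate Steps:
z(V, q) = 2*V
s = -3 (s = 3 - 6 = -3)
r(P) = 5/2 (r(P) = (2*3 + 4)/4 = (6 + 4)/4 = (¼)*10 = 5/2)
p(j, X) = -4/3 + X² (p(j, X) = -4/3 + (0 + X)² = -4/3 + X²)
(p(s, o(1)) + 32)*r(5) = ((-4/3 + (6*√1)²) + 32)*(5/2) = ((-4/3 + (6*1)²) + 32)*(5/2) = ((-4/3 + 6²) + 32)*(5/2) = ((-4/3 + 36) + 32)*(5/2) = (104/3 + 32)*(5/2) = (200/3)*(5/2) = 500/3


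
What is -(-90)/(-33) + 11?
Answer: 91/11 ≈ 8.2727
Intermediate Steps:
-(-90)/(-33) + 11 = -(-90)*(-1)/33 + 11 = -5*6/11 + 11 = -30/11 + 11 = 91/11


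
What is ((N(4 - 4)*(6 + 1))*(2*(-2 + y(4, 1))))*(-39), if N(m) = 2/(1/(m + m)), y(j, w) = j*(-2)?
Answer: 0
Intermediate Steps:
y(j, w) = -2*j
N(m) = 4*m (N(m) = 2/(1/(2*m)) = 2/((1/(2*m))) = 2*(2*m) = 4*m)
((N(4 - 4)*(6 + 1))*(2*(-2 + y(4, 1))))*(-39) = (((4*(4 - 4))*(6 + 1))*(2*(-2 - 2*4)))*(-39) = (((4*0)*7)*(2*(-2 - 8)))*(-39) = ((0*7)*(2*(-10)))*(-39) = (0*(-20))*(-39) = 0*(-39) = 0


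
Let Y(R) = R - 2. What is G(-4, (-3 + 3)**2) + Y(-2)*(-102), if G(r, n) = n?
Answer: 408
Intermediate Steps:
Y(R) = -2 + R
G(-4, (-3 + 3)**2) + Y(-2)*(-102) = (-3 + 3)**2 + (-2 - 2)*(-102) = 0**2 - 4*(-102) = 0 + 408 = 408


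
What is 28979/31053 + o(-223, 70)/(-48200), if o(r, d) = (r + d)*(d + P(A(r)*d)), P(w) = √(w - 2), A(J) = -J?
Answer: 172936543/149675460 + 153*√3902/24100 ≈ 1.5520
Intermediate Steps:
P(w) = √(-2 + w)
o(r, d) = (d + r)*(d + √(-2 - d*r)) (o(r, d) = (r + d)*(d + √(-2 + (-r)*d)) = (d + r)*(d + √(-2 - d*r)))
28979/31053 + o(-223, 70)/(-48200) = 28979/31053 + (70² + 70*(-223) + 70*√(-2 - 1*70*(-223)) - 223*√(-2 - 1*70*(-223)))/(-48200) = 28979*(1/31053) + (4900 - 15610 + 70*√(-2 + 15610) - 223*√(-2 + 15610))*(-1/48200) = 28979/31053 + (4900 - 15610 + 70*√15608 - 446*√3902)*(-1/48200) = 28979/31053 + (4900 - 15610 + 70*(2*√3902) - 446*√3902)*(-1/48200) = 28979/31053 + (4900 - 15610 + 140*√3902 - 446*√3902)*(-1/48200) = 28979/31053 + (-10710 - 306*√3902)*(-1/48200) = 28979/31053 + (1071/4820 + 153*√3902/24100) = 172936543/149675460 + 153*√3902/24100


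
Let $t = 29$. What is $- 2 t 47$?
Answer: $-2726$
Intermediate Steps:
$- 2 t 47 = \left(-2\right) 29 \cdot 47 = \left(-58\right) 47 = -2726$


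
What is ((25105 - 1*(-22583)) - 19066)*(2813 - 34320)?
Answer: -901793354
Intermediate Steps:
((25105 - 1*(-22583)) - 19066)*(2813 - 34320) = ((25105 + 22583) - 19066)*(-31507) = (47688 - 19066)*(-31507) = 28622*(-31507) = -901793354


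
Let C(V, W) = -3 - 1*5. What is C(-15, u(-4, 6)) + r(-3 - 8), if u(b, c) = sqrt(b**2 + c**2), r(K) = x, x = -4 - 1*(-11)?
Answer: -1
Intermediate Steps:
x = 7 (x = -4 + 11 = 7)
r(K) = 7
C(V, W) = -8 (C(V, W) = -3 - 5 = -8)
C(-15, u(-4, 6)) + r(-3 - 8) = -8 + 7 = -1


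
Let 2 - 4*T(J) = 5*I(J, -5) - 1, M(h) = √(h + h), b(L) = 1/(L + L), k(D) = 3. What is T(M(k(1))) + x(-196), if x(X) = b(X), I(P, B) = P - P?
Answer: 293/392 ≈ 0.74745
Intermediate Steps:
I(P, B) = 0
b(L) = 1/(2*L)
x(X) = 1/(2*X)
M(h) = √2*√h (M(h) = √(2*h) = √2*√h)
T(J) = ¾ (T(J) = ½ - (5*0 - 1)/4 = ½ - (0 - 1)/4 = ½ - ¼*(-1) = ½ + ¼ = ¾)
T(M(k(1))) + x(-196) = ¾ + (½)/(-196) = ¾ + (½)*(-1/196) = ¾ - 1/392 = 293/392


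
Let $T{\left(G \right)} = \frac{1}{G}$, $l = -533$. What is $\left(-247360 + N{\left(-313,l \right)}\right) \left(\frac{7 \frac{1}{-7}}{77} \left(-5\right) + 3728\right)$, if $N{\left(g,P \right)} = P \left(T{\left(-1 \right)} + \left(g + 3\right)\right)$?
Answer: $- \frac{23423316417}{77} \approx -3.042 \cdot 10^{8}$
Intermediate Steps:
$N{\left(g,P \right)} = P \left(2 + g\right)$ ($N{\left(g,P \right)} = P \left(\frac{1}{-1} + \left(g + 3\right)\right) = P \left(-1 + \left(3 + g\right)\right) = P \left(2 + g\right)$)
$\left(-247360 + N{\left(-313,l \right)}\right) \left(\frac{7 \frac{1}{-7}}{77} \left(-5\right) + 3728\right) = \left(-247360 - 533 \left(2 - 313\right)\right) \left(\frac{7 \frac{1}{-7}}{77} \left(-5\right) + 3728\right) = \left(-247360 - -165763\right) \left(\frac{7 \left(- \frac{1}{7}\right)}{77} \left(-5\right) + 3728\right) = \left(-247360 + 165763\right) \left(\frac{1}{77} \left(-1\right) \left(-5\right) + 3728\right) = - 81597 \left(\left(- \frac{1}{77}\right) \left(-5\right) + 3728\right) = - 81597 \left(\frac{5}{77} + 3728\right) = \left(-81597\right) \frac{287061}{77} = - \frac{23423316417}{77}$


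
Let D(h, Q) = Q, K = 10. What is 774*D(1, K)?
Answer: 7740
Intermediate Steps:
774*D(1, K) = 774*10 = 7740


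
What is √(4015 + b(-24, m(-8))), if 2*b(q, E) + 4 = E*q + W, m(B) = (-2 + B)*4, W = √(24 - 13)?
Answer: √(17972 + 2*√11)/2 ≈ 67.042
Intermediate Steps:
W = √11 ≈ 3.3166
m(B) = -8 + 4*B
b(q, E) = -2 + √11/2 + E*q/2 (b(q, E) = -2 + (E*q + √11)/2 = -2 + (√11 + E*q)/2 = -2 + (√11/2 + E*q/2) = -2 + √11/2 + E*q/2)
√(4015 + b(-24, m(-8))) = √(4015 + (-2 + √11/2 + (½)*(-8 + 4*(-8))*(-24))) = √(4015 + (-2 + √11/2 + (½)*(-8 - 32)*(-24))) = √(4015 + (-2 + √11/2 + (½)*(-40)*(-24))) = √(4015 + (-2 + √11/2 + 480)) = √(4015 + (478 + √11/2)) = √(4493 + √11/2)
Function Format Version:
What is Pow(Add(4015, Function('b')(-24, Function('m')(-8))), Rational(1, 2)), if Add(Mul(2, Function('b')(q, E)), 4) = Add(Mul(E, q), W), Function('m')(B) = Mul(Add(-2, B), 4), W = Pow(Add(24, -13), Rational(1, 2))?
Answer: Mul(Rational(1, 2), Pow(Add(17972, Mul(2, Pow(11, Rational(1, 2)))), Rational(1, 2))) ≈ 67.042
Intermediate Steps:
W = Pow(11, Rational(1, 2)) ≈ 3.3166
Function('m')(B) = Add(-8, Mul(4, B))
Function('b')(q, E) = Add(-2, Mul(Rational(1, 2), Pow(11, Rational(1, 2))), Mul(Rational(1, 2), E, q)) (Function('b')(q, E) = Add(-2, Mul(Rational(1, 2), Add(Mul(E, q), Pow(11, Rational(1, 2))))) = Add(-2, Mul(Rational(1, 2), Add(Pow(11, Rational(1, 2)), Mul(E, q)))) = Add(-2, Add(Mul(Rational(1, 2), Pow(11, Rational(1, 2))), Mul(Rational(1, 2), E, q))) = Add(-2, Mul(Rational(1, 2), Pow(11, Rational(1, 2))), Mul(Rational(1, 2), E, q)))
Pow(Add(4015, Function('b')(-24, Function('m')(-8))), Rational(1, 2)) = Pow(Add(4015, Add(-2, Mul(Rational(1, 2), Pow(11, Rational(1, 2))), Mul(Rational(1, 2), Add(-8, Mul(4, -8)), -24))), Rational(1, 2)) = Pow(Add(4015, Add(-2, Mul(Rational(1, 2), Pow(11, Rational(1, 2))), Mul(Rational(1, 2), Add(-8, -32), -24))), Rational(1, 2)) = Pow(Add(4015, Add(-2, Mul(Rational(1, 2), Pow(11, Rational(1, 2))), Mul(Rational(1, 2), -40, -24))), Rational(1, 2)) = Pow(Add(4015, Add(-2, Mul(Rational(1, 2), Pow(11, Rational(1, 2))), 480)), Rational(1, 2)) = Pow(Add(4015, Add(478, Mul(Rational(1, 2), Pow(11, Rational(1, 2))))), Rational(1, 2)) = Pow(Add(4493, Mul(Rational(1, 2), Pow(11, Rational(1, 2)))), Rational(1, 2))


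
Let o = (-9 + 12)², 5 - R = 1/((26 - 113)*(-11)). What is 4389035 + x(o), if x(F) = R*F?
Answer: 1400116517/319 ≈ 4.3891e+6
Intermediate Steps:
R = 4784/957 (R = 5 - 1/((26 - 113)*(-11)) = 5 - (-1)/((-87)*11) = 5 - (-1)*(-1)/(87*11) = 5 - 1*1/957 = 5 - 1/957 = 4784/957 ≈ 4.9990)
o = 9 (o = 3² = 9)
x(F) = 4784*F/957
4389035 + x(o) = 4389035 + (4784/957)*9 = 4389035 + 14352/319 = 1400116517/319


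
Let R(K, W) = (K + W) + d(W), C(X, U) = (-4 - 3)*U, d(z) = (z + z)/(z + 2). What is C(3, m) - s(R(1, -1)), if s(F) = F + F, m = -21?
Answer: 151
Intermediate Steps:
d(z) = 2*z/(2 + z) (d(z) = (2*z)/(2 + z) = 2*z/(2 + z))
C(X, U) = -7*U
R(K, W) = K + W + 2*W/(2 + W) (R(K, W) = (K + W) + 2*W/(2 + W) = K + W + 2*W/(2 + W))
s(F) = 2*F
C(3, m) - s(R(1, -1)) = -7*(-21) - 2*(2*(-1) + (2 - 1)*(1 - 1))/(2 - 1) = 147 - 2*(-2 + 1*0)/1 = 147 - 2*1*(-2 + 0) = 147 - 2*1*(-2) = 147 - 2*(-2) = 147 - 1*(-4) = 147 + 4 = 151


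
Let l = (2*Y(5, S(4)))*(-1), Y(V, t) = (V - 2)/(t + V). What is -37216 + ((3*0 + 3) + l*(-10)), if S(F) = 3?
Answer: -74411/2 ≈ -37206.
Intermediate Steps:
Y(V, t) = (-2 + V)/(V + t)
l = -¾ (l = (2*((-2 + 5)/(5 + 3)))*(-1) = (2*(3/8))*(-1) = (¾)*(-1) = -¾ ≈ -0.75000)
-37216 + ((3*0 + 3) + l*(-10)) = -37216 + ((3*0 + 3) - ¾*(-10)) = -37216 + ((0 + 3) + 15/2) = -37216 + (3 + 15/2) = -37216 + 21/2 = -74411/2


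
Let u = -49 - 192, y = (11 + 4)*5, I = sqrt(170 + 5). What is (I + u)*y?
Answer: -18075 + 375*sqrt(7) ≈ -17083.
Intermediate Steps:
I = 5*sqrt(7) (I = sqrt(175) = 5*sqrt(7) ≈ 13.229)
y = 75 (y = 15*5 = 75)
u = -241
(I + u)*y = (5*sqrt(7) - 241)*75 = (-241 + 5*sqrt(7))*75 = -18075 + 375*sqrt(7)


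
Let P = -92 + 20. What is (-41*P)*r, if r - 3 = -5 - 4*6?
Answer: -76752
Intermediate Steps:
P = -72
r = -26 (r = 3 + (-5 - 4*6) = 3 + (-5 - 24) = 3 - 29 = -26)
(-41*P)*r = -41*(-72)*(-26) = 2952*(-26) = -76752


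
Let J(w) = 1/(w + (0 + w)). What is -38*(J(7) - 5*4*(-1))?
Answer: -5339/7 ≈ -762.71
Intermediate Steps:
J(w) = 1/(2*w) (J(w) = 1/(w + w) = 1/(2*w))
-38*(J(7) - 5*4*(-1)) = -38*((½)/7 - 5*4*(-1)) = -38*((½)*(⅐) - 20*(-1)) = -38*(1/14 + 20) = -38*281/14 = -5339/7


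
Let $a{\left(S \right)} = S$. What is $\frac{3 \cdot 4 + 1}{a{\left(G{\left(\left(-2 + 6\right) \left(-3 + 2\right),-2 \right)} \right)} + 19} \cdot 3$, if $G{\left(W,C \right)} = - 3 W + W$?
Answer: $\frac{13}{9} \approx 1.4444$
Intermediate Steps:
$G{\left(W,C \right)} = - 2 W$
$\frac{3 \cdot 4 + 1}{a{\left(G{\left(\left(-2 + 6\right) \left(-3 + 2\right),-2 \right)} \right)} + 19} \cdot 3 = \frac{3 \cdot 4 + 1}{- 2 \left(-2 + 6\right) \left(-3 + 2\right) + 19} \cdot 3 = \frac{12 + 1}{- 2 \cdot 4 \left(-1\right) + 19} \cdot 3 = \frac{1}{\left(-2\right) \left(-4\right) + 19} \cdot 13 \cdot 3 = \frac{1}{8 + 19} \cdot 13 \cdot 3 = \frac{1}{27} \cdot 13 \cdot 3 = \frac{13}{27} \cdot 3 = \frac{13}{9}$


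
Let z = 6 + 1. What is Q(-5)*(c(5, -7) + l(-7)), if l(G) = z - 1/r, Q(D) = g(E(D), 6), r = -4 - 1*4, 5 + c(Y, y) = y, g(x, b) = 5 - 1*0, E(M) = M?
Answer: -195/8 ≈ -24.375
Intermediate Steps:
g(x, b) = 5 (g(x, b) = 5 + 0 = 5)
c(Y, y) = -5 + y
r = -8 (r = -4 - 4 = -8)
Q(D) = 5
z = 7
l(G) = 57/8 (l(G) = 7 - 1/(-8) = 7 - 1*(-⅛) = 7 + ⅛ = 57/8)
Q(-5)*(c(5, -7) + l(-7)) = 5*((-5 - 7) + 57/8) = 5*(-12 + 57/8) = 5*(-39/8) = -195/8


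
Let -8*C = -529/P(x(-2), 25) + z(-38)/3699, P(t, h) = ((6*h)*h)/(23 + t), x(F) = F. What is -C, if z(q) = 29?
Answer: -13661147/36990000 ≈ -0.36932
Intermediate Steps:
P(t, h) = 6*h²/(23 + t) (P(t, h) = (6*h²)/(23 + t) = 6*h²/(23 + t))
C = 13661147/36990000 (C = -(-529/(6*25²/(23 - 2)) + 29/3699)/8 = -(-529/(6*625/21) + 29*(1/3699))/8 = -(-529/(6*625*(1/21)) + 29/3699)/8 = -(-529/1250/7 + 29/3699)/8 = -(-529*7/1250 + 29/3699)/8 = -(-3703/1250 + 29/3699)/8 = -⅛*(-13661147/4623750) = 13661147/36990000 ≈ 0.36932)
-C = -1*13661147/36990000 = -13661147/36990000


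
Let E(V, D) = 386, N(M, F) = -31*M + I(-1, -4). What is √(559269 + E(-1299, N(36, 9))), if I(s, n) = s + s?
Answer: √559655 ≈ 748.10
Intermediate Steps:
I(s, n) = 2*s
N(M, F) = -2 - 31*M (N(M, F) = -31*M + 2*(-1) = -31*M - 2 = -2 - 31*M)
√(559269 + E(-1299, N(36, 9))) = √(559269 + 386) = √559655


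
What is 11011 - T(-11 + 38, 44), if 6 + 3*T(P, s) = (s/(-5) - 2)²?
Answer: 274353/25 ≈ 10974.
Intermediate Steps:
T(P, s) = -2 + (-2 - s/5)²/3 (T(P, s) = -2 + (s/(-5) - 2)²/3 = -2 + (s*(-⅕) - 2)²/3 = -2 + (-s/5 - 2)²/3 = -2 + (-2 - s/5)²/3)
11011 - T(-11 + 38, 44) = 11011 - (-2 + (10 + 44)²/75) = 11011 - (-2 + (1/75)*54²) = 11011 - (-2 + (1/75)*2916) = 11011 - (-2 + 972/25) = 11011 - 1*922/25 = 11011 - 922/25 = 274353/25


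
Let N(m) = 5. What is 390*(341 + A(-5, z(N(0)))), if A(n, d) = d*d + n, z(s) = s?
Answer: 140790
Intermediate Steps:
A(n, d) = n + d² (A(n, d) = d² + n = n + d²)
390*(341 + A(-5, z(N(0)))) = 390*(341 + (-5 + 5²)) = 390*(341 + (-5 + 25)) = 390*(341 + 20) = 390*361 = 140790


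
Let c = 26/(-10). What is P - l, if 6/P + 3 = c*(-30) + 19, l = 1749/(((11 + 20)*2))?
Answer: -82017/2914 ≈ -28.146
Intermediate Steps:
c = -13/5 (c = 26*(-⅒) = -13/5 ≈ -2.6000)
l = 1749/62 (l = 1749/((31*2)) = 1749/62 ≈ 28.210)
P = 3/47 (P = 6/(-3 + (-13/5*(-30) + 19)) = 6/(-3 + (78 + 19)) = 6/(-3 + 97) = 6/94 = 6*(1/94) = 3/47 ≈ 0.063830)
P - l = 3/47 - 1*1749/62 = 3/47 - 1749/62 = -82017/2914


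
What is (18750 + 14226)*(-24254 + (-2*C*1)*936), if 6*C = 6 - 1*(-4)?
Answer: -902685024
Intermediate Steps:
C = 5/3 (C = (6 - 1*(-4))/6 = (6 + 4)/6 = (⅙)*10 = 5/3 ≈ 1.6667)
(18750 + 14226)*(-24254 + (-2*C*1)*936) = (18750 + 14226)*(-24254 + (-2*5/3*1)*936) = 32976*(-24254 - 10/3*1*936) = 32976*(-24254 - 10/3*936) = 32976*(-24254 - 3120) = 32976*(-27374) = -902685024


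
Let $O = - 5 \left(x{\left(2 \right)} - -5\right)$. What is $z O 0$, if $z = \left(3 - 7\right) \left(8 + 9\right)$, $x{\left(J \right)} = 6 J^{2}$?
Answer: $0$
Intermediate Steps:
$O = -145$ ($O = - 5 \left(6 \cdot 2^{2} - -5\right) = - 5 \left(6 \cdot 4 + 5\right) = - 5 \left(24 + 5\right) = \left(-5\right) 29 = -145$)
$z = -68$ ($z = \left(-4\right) 17 = -68$)
$z O 0 = \left(-68\right) \left(-145\right) 0 = 9860 \cdot 0 = 0$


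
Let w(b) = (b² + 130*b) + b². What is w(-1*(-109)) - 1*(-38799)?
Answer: 76731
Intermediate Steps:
w(b) = 2*b² + 130*b
w(-1*(-109)) - 1*(-38799) = 2*(-1*(-109))*(65 - 1*(-109)) - 1*(-38799) = 2*109*(65 + 109) + 38799 = 2*109*174 + 38799 = 37932 + 38799 = 76731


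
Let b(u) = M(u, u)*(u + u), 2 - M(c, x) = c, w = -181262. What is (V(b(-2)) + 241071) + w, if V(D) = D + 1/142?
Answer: 8490607/142 ≈ 59793.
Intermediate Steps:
M(c, x) = 2 - c
b(u) = 2*u*(2 - u) (b(u) = (2 - u)*(u + u) = (2 - u)*(2*u) = 2*u*(2 - u))
V(D) = 1/142 + D (V(D) = D + 1/142 = 1/142 + D)
(V(b(-2)) + 241071) + w = ((1/142 + 2*(-2)*(2 - 1*(-2))) + 241071) - 181262 = ((1/142 + 2*(-2)*(2 + 2)) + 241071) - 181262 = ((1/142 + 2*(-2)*4) + 241071) - 181262 = ((1/142 - 16) + 241071) - 181262 = (-2271/142 + 241071) - 181262 = 34229811/142 - 181262 = 8490607/142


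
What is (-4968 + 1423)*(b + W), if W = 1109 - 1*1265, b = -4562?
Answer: 16725310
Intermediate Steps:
W = -156 (W = 1109 - 1265 = -156)
(-4968 + 1423)*(b + W) = (-4968 + 1423)*(-4562 - 156) = -3545*(-4718) = 16725310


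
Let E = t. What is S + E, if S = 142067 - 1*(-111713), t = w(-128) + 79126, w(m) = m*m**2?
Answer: -1764246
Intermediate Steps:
w(m) = m**3
t = -2018026 (t = (-128)**3 + 79126 = -2097152 + 79126 = -2018026)
E = -2018026
S = 253780 (S = 142067 + 111713 = 253780)
S + E = 253780 - 2018026 = -1764246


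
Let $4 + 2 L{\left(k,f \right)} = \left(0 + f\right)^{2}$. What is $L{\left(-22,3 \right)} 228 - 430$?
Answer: $140$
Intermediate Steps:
$L{\left(k,f \right)} = -2 + \frac{f^{2}}{2}$ ($L{\left(k,f \right)} = -2 + \frac{\left(0 + f\right)^{2}}{2} = -2 + \frac{f^{2}}{2}$)
$L{\left(-22,3 \right)} 228 - 430 = \left(-2 + \frac{3^{2}}{2}\right) 228 - 430 = \left(-2 + \frac{1}{2} \cdot 9\right) 228 - 430 = \left(-2 + \frac{9}{2}\right) 228 - 430 = \frac{5}{2} \cdot 228 - 430 = 570 - 430 = 140$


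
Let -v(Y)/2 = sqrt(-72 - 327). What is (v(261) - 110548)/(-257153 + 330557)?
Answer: -27637/18351 - I*sqrt(399)/36702 ≈ -1.506 - 0.00054425*I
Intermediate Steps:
v(Y) = -2*I*sqrt(399) (v(Y) = -2*sqrt(-72 - 327) = -2*I*sqrt(399))
(v(261) - 110548)/(-257153 + 330557) = (-2*I*sqrt(399) - 110548)/(-257153 + 330557) = (-110548 - 2*I*sqrt(399))/73404 = (-110548 - 2*I*sqrt(399))*(1/73404) = -27637/18351 - I*sqrt(399)/36702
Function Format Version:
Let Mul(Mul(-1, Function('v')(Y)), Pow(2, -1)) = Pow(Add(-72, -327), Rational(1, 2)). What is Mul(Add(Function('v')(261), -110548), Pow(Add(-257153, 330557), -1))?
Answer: Add(Rational(-27637, 18351), Mul(Rational(-1, 36702), I, Pow(399, Rational(1, 2)))) ≈ Add(-1.5060, Mul(-0.00054425, I))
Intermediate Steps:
Function('v')(Y) = Mul(-2, I, Pow(399, Rational(1, 2))) (Function('v')(Y) = Mul(-2, Pow(Add(-72, -327), Rational(1, 2))) = Mul(-2, Pow(-399, Rational(1, 2))) = Mul(-2, Mul(I, Pow(399, Rational(1, 2)))) = Mul(-2, I, Pow(399, Rational(1, 2))))
Mul(Add(Function('v')(261), -110548), Pow(Add(-257153, 330557), -1)) = Mul(Add(Mul(-2, I, Pow(399, Rational(1, 2))), -110548), Pow(Add(-257153, 330557), -1)) = Mul(Add(-110548, Mul(-2, I, Pow(399, Rational(1, 2)))), Pow(73404, -1)) = Mul(Add(-110548, Mul(-2, I, Pow(399, Rational(1, 2)))), Rational(1, 73404)) = Add(Rational(-27637, 18351), Mul(Rational(-1, 36702), I, Pow(399, Rational(1, 2))))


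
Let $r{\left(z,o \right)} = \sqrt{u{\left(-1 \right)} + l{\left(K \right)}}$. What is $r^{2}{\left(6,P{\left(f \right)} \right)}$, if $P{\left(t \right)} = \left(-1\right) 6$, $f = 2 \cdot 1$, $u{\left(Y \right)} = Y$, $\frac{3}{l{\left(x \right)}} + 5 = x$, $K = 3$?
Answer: $- \frac{5}{2} \approx -2.5$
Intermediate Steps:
$l{\left(x \right)} = \frac{3}{-5 + x}$
$f = 2$
$P{\left(t \right)} = -6$
$r{\left(z,o \right)} = \frac{i \sqrt{10}}{2}$ ($r{\left(z,o \right)} = \sqrt{-1 + \frac{3}{-5 + 3}} = \sqrt{-1 + \frac{3}{-2}} = \sqrt{-1 + 3 \left(- \frac{1}{2}\right)} = \sqrt{-1 - \frac{3}{2}} = \sqrt{- \frac{5}{2}} = \frac{i \sqrt{10}}{2}$)
$r^{2}{\left(6,P{\left(f \right)} \right)} = \left(\frac{i \sqrt{10}}{2}\right)^{2} = - \frac{5}{2}$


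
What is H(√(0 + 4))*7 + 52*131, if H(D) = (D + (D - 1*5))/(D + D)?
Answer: 27241/4 ≈ 6810.3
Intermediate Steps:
H(D) = (-5 + 2*D)/(2*D) (H(D) = (D + (D - 5))/((2*D)) = (D + (-5 + D))*(1/(2*D)) = (-5 + 2*D)*(1/(2*D)) = (-5 + 2*D)/(2*D))
H(√(0 + 4))*7 + 52*131 = ((-5/2 + √(0 + 4))/(√(0 + 4)))*7 + 52*131 = ((-5/2 + √4)/(√4))*7 + 6812 = ((-5/2 + 2)/2)*7 + 6812 = ((½)*(-½))*7 + 6812 = -¼*7 + 6812 = -7/4 + 6812 = 27241/4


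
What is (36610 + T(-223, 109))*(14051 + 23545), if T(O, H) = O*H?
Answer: 462543588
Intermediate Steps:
T(O, H) = H*O
(36610 + T(-223, 109))*(14051 + 23545) = (36610 + 109*(-223))*(14051 + 23545) = (36610 - 24307)*37596 = 12303*37596 = 462543588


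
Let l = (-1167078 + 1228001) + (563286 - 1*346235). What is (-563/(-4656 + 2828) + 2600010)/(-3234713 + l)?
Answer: -4752818843/5404918892 ≈ -0.87935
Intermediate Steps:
l = 277974 (l = 60923 + (563286 - 346235) = 60923 + 217051 = 277974)
(-563/(-4656 + 2828) + 2600010)/(-3234713 + l) = (-563/(-4656 + 2828) + 2600010)/(-3234713 + 277974) = (-563/(-1828) + 2600010)/(-2956739) = (-1/1828*(-563) + 2600010)*(-1/2956739) = (563/1828 + 2600010)*(-1/2956739) = (4752818843/1828)*(-1/2956739) = -4752818843/5404918892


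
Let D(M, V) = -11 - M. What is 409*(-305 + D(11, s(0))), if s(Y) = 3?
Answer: -133743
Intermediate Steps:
409*(-305 + D(11, s(0))) = 409*(-305 + (-11 - 1*11)) = 409*(-305 + (-11 - 11)) = 409*(-305 - 22) = 409*(-327) = -133743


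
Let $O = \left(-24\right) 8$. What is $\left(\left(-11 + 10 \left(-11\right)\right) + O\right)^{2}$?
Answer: $97969$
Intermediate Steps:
$O = -192$
$\left(\left(-11 + 10 \left(-11\right)\right) + O\right)^{2} = \left(\left(-11 + 10 \left(-11\right)\right) - 192\right)^{2} = \left(\left(-11 - 110\right) - 192\right)^{2} = \left(-121 - 192\right)^{2} = \left(-313\right)^{2} = 97969$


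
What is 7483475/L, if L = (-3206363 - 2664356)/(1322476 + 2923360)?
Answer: -31773607560100/5870719 ≈ -5.4122e+6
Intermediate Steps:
L = -5870719/4245836 ≈ -1.3827
7483475/L = 7483475/(-5870719/4245836) = 7483475*(-4245836/5870719) = -31773607560100/5870719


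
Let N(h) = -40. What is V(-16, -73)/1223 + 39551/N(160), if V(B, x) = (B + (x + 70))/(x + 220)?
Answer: -7110519091/7191240 ≈ -988.78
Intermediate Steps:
V(B, x) = (70 + B + x)/(220 + x) (V(B, x) = (B + (70 + x))/(220 + x) = (70 + B + x)/(220 + x))
V(-16, -73)/1223 + 39551/N(160) = ((70 - 16 - 73)/(220 - 73))/1223 + 39551/(-40) = (-19/147)*(1/1223) + 39551*(-1/40) = ((1/147)*(-19))*(1/1223) - 39551/40 = -19/147*1/1223 - 39551/40 = -19/179781 - 39551/40 = -7110519091/7191240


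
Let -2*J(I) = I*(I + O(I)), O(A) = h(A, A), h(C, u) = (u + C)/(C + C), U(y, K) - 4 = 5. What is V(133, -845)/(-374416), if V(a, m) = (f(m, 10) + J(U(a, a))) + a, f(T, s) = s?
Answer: -7/26744 ≈ -0.00026174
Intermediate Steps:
U(y, K) = 9 (U(y, K) = 4 + 5 = 9)
h(C, u) = (C + u)/(2*C) (h(C, u) = (C + u)/((2*C)) = (C + u)*(1/(2*C)) = (C + u)/(2*C))
O(A) = 1 (O(A) = (A + A)/(2*A) = (2*A)/(2*A) = 1)
J(I) = -I*(1 + I)/2 (J(I) = -I*(I + 1)/2 = -I*(1 + I)/2)
V(a, m) = -35 + a (V(a, m) = (10 - 1/2*9*(1 + 9)) + a = (10 - 1/2*9*10) + a = (10 - 45) + a = -35 + a)
V(133, -845)/(-374416) = (-35 + 133)/(-374416) = 98*(-1/374416) = -7/26744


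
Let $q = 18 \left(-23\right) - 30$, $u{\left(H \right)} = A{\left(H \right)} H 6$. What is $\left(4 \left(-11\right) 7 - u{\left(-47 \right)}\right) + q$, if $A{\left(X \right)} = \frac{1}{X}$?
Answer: $-758$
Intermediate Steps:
$u{\left(H \right)} = 6$ ($u{\left(H \right)} = \frac{H}{H} 6 = 1 \cdot 6 = 6$)
$q = -444$ ($q = -414 - 30 = -444$)
$\left(4 \left(-11\right) 7 - u{\left(-47 \right)}\right) + q = \left(4 \left(-11\right) 7 - 6\right) - 444 = \left(\left(-44\right) 7 - 6\right) - 444 = \left(-308 - 6\right) - 444 = -314 - 444 = -758$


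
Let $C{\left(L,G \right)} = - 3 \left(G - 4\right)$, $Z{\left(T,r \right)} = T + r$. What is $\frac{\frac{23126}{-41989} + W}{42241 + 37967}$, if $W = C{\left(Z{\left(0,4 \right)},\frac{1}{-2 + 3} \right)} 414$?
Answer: $\frac{9776743}{210490857} \approx 0.046447$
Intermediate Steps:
$C{\left(L,G \right)} = 12 - 3 G$ ($C{\left(L,G \right)} = - 3 \left(-4 + G\right) = 12 - 3 G$)
$W = 3726$ ($W = \left(12 - \frac{3}{-2 + 3}\right) 414 = \left(12 - \frac{3}{1}\right) 414 = \left(12 - 3\right) 414 = 9 \cdot 414 = 3726$)
$\frac{\frac{23126}{-41989} + W}{42241 + 37967} = \frac{\frac{23126}{-41989} + 3726}{42241 + 37967} = \frac{23126 \left(- \frac{1}{41989}\right) + 3726}{80208} = \left(- \frac{23126}{41989} + 3726\right) \frac{1}{80208} = \frac{156427888}{41989} \cdot \frac{1}{80208} = \frac{9776743}{210490857}$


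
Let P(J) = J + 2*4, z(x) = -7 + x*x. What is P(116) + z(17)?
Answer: 406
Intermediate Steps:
z(x) = -7 + x²
P(J) = 8 + J (P(J) = J + 8 = 8 + J)
P(116) + z(17) = (8 + 116) + (-7 + 17²) = 124 + (-7 + 289) = 124 + 282 = 406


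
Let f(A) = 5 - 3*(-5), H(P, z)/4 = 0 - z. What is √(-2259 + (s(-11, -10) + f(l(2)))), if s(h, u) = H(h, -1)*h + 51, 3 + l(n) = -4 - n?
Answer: 6*I*√62 ≈ 47.244*I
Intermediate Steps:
l(n) = -7 - n (l(n) = -3 + (-4 - n) = -7 - n)
H(P, z) = -4*z (H(P, z) = 4*(0 - z) = 4*(-z) = -4*z)
s(h, u) = 51 + 4*h (s(h, u) = (-4*(-1))*h + 51 = 4*h + 51 = 51 + 4*h)
f(A) = 20 (f(A) = 5 + 15 = 20)
√(-2259 + (s(-11, -10) + f(l(2)))) = √(-2259 + ((51 + 4*(-11)) + 20)) = √(-2259 + ((51 - 44) + 20)) = √(-2259 + (7 + 20)) = √(-2259 + 27) = √(-2232) = 6*I*√62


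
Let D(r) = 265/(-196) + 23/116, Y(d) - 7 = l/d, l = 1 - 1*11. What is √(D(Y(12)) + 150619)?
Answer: √24827243302/406 ≈ 388.10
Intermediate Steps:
l = -10 (l = 1 - 11 = -10)
Y(d) = 7 - 10/d
D(r) = -3279/2842 (D(r) = 265*(-1/196) + 23*(1/116) = -265/196 + 23/116 = -3279/2842)
√(D(Y(12)) + 150619) = √(-3279/2842 + 150619) = √(428055919/2842) = √24827243302/406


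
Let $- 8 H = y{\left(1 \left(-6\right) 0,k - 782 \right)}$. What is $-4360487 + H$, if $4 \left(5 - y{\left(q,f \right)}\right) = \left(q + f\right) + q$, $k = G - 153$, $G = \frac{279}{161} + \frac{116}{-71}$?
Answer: $- \frac{99690136011}{22862} \approx -4.3605 \cdot 10^{6}$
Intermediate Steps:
$G = \frac{1133}{11431}$ ($G = 279 \cdot \frac{1}{161} + 116 \left(- \frac{1}{71}\right) = \frac{279}{161} - \frac{116}{71} = \frac{1133}{11431} \approx 0.099116$)
$k = - \frac{1747810}{11431}$ ($k = \frac{1133}{11431} - 153 = - \frac{1747810}{11431} \approx -152.9$)
$y{\left(q,f \right)} = 5 - \frac{q}{2} - \frac{f}{4}$ ($y{\left(q,f \right)} = 5 - \frac{\left(q + f\right) + q}{4} = 5 - \frac{\left(f + q\right) + q}{4} = 5 - \frac{f + 2 q}{4} = 5 - \left(\frac{q}{2} + \frac{f}{4}\right) = 5 - \frac{q}{2} - \frac{f}{4}$)
$H = - \frac{682217}{22862}$ ($H = - \frac{5 - \frac{1 \left(-6\right) 0}{2} - \frac{- \frac{1747810}{11431} - 782}{4}}{8} = - \frac{5 - \frac{\left(-6\right) 0}{2} - \frac{- \frac{1747810}{11431} - 782}{4}}{8} = - \frac{5 - 0 - - \frac{2671713}{11431}}{8} = - \frac{5 + 0 + \frac{2671713}{11431}}{8} = \left(- \frac{1}{8}\right) \frac{2728868}{11431} = - \frac{682217}{22862} \approx -29.841$)
$-4360487 + H = -4360487 - \frac{682217}{22862} = - \frac{99690136011}{22862}$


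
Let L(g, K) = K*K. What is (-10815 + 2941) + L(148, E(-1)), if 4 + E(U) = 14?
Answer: -7774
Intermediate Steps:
E(U) = 10 (E(U) = -4 + 14 = 10)
L(g, K) = K²
(-10815 + 2941) + L(148, E(-1)) = (-10815 + 2941) + 10² = -7874 + 100 = -7774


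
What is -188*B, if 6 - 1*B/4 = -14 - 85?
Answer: -78960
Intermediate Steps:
B = 420 (B = 24 - 4*(-14 - 85) = 24 - 4*(-99) = 24 + 396 = 420)
-188*B = -188*420 = -78960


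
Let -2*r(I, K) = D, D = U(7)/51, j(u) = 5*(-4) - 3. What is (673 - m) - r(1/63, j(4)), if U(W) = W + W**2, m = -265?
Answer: 47866/51 ≈ 938.55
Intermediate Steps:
j(u) = -23 (j(u) = -20 - 3 = -23)
D = 56/51 (D = (7*(1 + 7))/51 = (7*8)*(1/51) = 56*(1/51) = 56/51 ≈ 1.0980)
r(I, K) = -28/51 (r(I, K) = -1/2*56/51 = -28/51)
(673 - m) - r(1/63, j(4)) = (673 - 1*(-265)) - 1*(-28/51) = (673 + 265) + 28/51 = 938 + 28/51 = 47866/51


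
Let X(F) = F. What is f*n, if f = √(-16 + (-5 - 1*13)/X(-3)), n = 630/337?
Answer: 630*I*√10/337 ≈ 5.9117*I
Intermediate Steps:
n = 630/337 (n = 630*(1/337) = 630/337 ≈ 1.8694)
f = I*√10 (f = √(-16 + (-5 - 1*13)/(-3)) = √(-16 + (-5 - 13)*(-⅓)) = √(-16 - 18*(-⅓)) = √(-16 + 6) = √(-10) = I*√10 ≈ 3.1623*I)
f*n = (I*√10)*(630/337) = 630*I*√10/337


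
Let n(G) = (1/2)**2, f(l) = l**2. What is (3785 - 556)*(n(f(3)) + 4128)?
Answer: 53320477/4 ≈ 1.3330e+7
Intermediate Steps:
n(G) = 1/4 (n(G) = (1/2)**2 = 1/4)
(3785 - 556)*(n(f(3)) + 4128) = (3785 - 556)*(1/4 + 4128) = 3229*(16513/4) = 53320477/4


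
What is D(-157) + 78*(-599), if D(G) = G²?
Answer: -22073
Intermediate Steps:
D(-157) + 78*(-599) = (-157)² + 78*(-599) = 24649 - 46722 = -22073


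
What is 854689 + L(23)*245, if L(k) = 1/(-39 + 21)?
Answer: 15384157/18 ≈ 8.5468e+5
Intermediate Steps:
L(k) = -1/18 (L(k) = 1/(-18) = -1/18)
854689 + L(23)*245 = 854689 - 1/18*245 = 854689 - 245/18 = 15384157/18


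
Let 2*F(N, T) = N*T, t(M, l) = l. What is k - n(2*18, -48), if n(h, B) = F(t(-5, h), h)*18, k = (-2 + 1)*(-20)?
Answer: -11644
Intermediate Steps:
k = 20 (k = -1*(-20) = 20)
F(N, T) = N*T/2 (F(N, T) = (N*T)/2 = N*T/2)
n(h, B) = 9*h**2 (n(h, B) = (h*h/2)*18 = (h**2/2)*18 = 9*h**2)
k - n(2*18, -48) = 20 - 9*(2*18)**2 = 20 - 9*36**2 = 20 - 9*1296 = 20 - 1*11664 = 20 - 11664 = -11644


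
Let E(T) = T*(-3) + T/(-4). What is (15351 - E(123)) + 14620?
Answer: 121483/4 ≈ 30371.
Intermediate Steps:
E(T) = -13*T/4 (E(T) = -3*T + T*(-¼) = -3*T - T/4 = -13*T/4)
(15351 - E(123)) + 14620 = (15351 - (-13)*123/4) + 14620 = (15351 - 1*(-1599/4)) + 14620 = (15351 + 1599/4) + 14620 = 63003/4 + 14620 = 121483/4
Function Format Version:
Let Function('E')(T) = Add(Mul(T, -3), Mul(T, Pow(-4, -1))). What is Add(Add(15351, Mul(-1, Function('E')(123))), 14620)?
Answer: Rational(121483, 4) ≈ 30371.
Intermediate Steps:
Function('E')(T) = Mul(Rational(-13, 4), T) (Function('E')(T) = Add(Mul(-3, T), Mul(T, Rational(-1, 4))) = Add(Mul(-3, T), Mul(Rational(-1, 4), T)) = Mul(Rational(-13, 4), T))
Add(Add(15351, Mul(-1, Function('E')(123))), 14620) = Add(Add(15351, Mul(-1, Mul(Rational(-13, 4), 123))), 14620) = Add(Add(15351, Mul(-1, Rational(-1599, 4))), 14620) = Add(Add(15351, Rational(1599, 4)), 14620) = Add(Rational(63003, 4), 14620) = Rational(121483, 4)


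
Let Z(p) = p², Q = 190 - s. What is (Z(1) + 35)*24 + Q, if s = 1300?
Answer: -246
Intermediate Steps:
Q = -1110 (Q = 190 - 1*1300 = 190 - 1300 = -1110)
(Z(1) + 35)*24 + Q = (1² + 35)*24 - 1110 = (1 + 35)*24 - 1110 = 36*24 - 1110 = 864 - 1110 = -246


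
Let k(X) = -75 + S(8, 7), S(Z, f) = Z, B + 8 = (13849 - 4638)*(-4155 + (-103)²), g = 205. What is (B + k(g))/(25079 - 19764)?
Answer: 59447719/5315 ≈ 11185.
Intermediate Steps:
B = 59447786 (B = -8 + (13849 - 4638)*(-4155 + (-103)²) = -8 + 9211*(-4155 + 10609) = -8 + 9211*6454 = -8 + 59447794 = 59447786)
k(X) = -67 (k(X) = -75 + 8 = -67)
(B + k(g))/(25079 - 19764) = (59447786 - 67)/(25079 - 19764) = 59447719/5315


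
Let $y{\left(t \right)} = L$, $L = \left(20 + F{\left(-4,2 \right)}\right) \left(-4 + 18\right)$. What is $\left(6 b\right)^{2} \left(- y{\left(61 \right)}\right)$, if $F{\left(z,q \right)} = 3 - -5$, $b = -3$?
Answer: $-127008$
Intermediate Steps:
$F{\left(z,q \right)} = 8$ ($F{\left(z,q \right)} = 3 + 5 = 8$)
$L = 392$ ($L = \left(20 + 8\right) \left(-4 + 18\right) = 28 \cdot 14 = 392$)
$y{\left(t \right)} = 392$
$\left(6 b\right)^{2} \left(- y{\left(61 \right)}\right) = \left(6 \left(-3\right)\right)^{2} \left(\left(-1\right) 392\right) = \left(-18\right)^{2} \left(-392\right) = 324 \left(-392\right) = -127008$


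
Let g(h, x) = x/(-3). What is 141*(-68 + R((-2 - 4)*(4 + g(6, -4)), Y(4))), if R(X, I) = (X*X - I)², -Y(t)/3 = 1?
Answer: 148707201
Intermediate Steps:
Y(t) = -3 (Y(t) = -3*1 = -3)
g(h, x) = -x/3 (g(h, x) = x*(-⅓) = -x/3)
R(X, I) = (X² - I)²
141*(-68 + R((-2 - 4)*(4 + g(6, -4)), Y(4))) = 141*(-68 + (-3 - ((-2 - 4)*(4 - ⅓*(-4)))²)²) = 141*(-68 + (-3 - (-6*(4 + 4/3))²)²) = 141*(-68 + (-3 - (-6*16/3)²)²) = 141*(-68 + (-3 - 1*(-32)²)²) = 141*(-68 + (-3 - 1*1024)²) = 141*(-68 + (-3 - 1024)²) = 141*(-68 + (-1027)²) = 141*(-68 + 1054729) = 141*1054661 = 148707201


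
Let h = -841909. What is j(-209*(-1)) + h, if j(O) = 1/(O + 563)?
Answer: -649953747/772 ≈ -8.4191e+5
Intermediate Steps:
j(O) = 1/(563 + O)
j(-209*(-1)) + h = 1/(563 - 209*(-1)) - 841909 = 1/(563 + 209) - 841909 = 1/772 - 841909 = -649953747/772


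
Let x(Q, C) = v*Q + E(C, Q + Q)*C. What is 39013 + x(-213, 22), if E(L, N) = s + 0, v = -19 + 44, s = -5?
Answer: 33578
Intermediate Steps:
v = 25
E(L, N) = -5 (E(L, N) = -5 + 0 = -5)
x(Q, C) = -5*C + 25*Q (x(Q, C) = 25*Q - 5*C = -5*C + 25*Q)
39013 + x(-213, 22) = 39013 + (-5*22 + 25*(-213)) = 39013 + (-110 - 5325) = 39013 - 5435 = 33578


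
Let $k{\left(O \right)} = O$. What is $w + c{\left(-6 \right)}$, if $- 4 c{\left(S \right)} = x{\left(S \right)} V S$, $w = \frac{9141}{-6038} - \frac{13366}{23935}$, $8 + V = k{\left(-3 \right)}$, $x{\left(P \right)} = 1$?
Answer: $- \frac{1342032994}{72259765} \approx -18.572$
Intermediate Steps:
$V = -11$ ($V = -8 - 3 = -11$)
$w = - \frac{299493743}{144519530}$ ($w = 9141 \left(- \frac{1}{6038}\right) - \frac{13366}{23935} = - \frac{9141}{6038} - \frac{13366}{23935} = - \frac{299493743}{144519530} \approx -2.0723$)
$c{\left(S \right)} = \frac{11 S}{4}$ ($c{\left(S \right)} = - \frac{1 \left(-11\right) S}{4} = - \frac{\left(-11\right) S}{4} = \frac{11 S}{4}$)
$w + c{\left(-6 \right)} = - \frac{299493743}{144519530} + \frac{11}{4} \left(-6\right) = - \frac{299493743}{144519530} - \frac{33}{2} = - \frac{1342032994}{72259765}$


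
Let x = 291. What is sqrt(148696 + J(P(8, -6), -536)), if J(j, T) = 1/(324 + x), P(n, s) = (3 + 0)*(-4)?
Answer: sqrt(56240545215)/615 ≈ 385.61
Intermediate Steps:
P(n, s) = -12 (P(n, s) = 3*(-4) = -12)
J(j, T) = 1/615 (J(j, T) = 1/(324 + 291) = 1/615)
sqrt(148696 + J(P(8, -6), -536)) = sqrt(148696 + 1/615) = sqrt(91448041/615) = sqrt(56240545215)/615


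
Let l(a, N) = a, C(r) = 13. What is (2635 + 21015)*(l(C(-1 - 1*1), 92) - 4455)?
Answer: -105053300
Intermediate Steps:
(2635 + 21015)*(l(C(-1 - 1*1), 92) - 4455) = (2635 + 21015)*(13 - 4455) = 23650*(-4442) = -105053300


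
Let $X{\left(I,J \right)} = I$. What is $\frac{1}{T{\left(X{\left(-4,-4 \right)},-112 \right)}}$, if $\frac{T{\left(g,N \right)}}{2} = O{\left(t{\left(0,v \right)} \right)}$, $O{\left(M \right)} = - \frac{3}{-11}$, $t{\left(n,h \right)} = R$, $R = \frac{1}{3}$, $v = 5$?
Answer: $\frac{11}{6} \approx 1.8333$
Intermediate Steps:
$R = \frac{1}{3} \approx 0.33333$
$t{\left(n,h \right)} = \frac{1}{3}$
$O{\left(M \right)} = \frac{3}{11}$ ($O{\left(M \right)} = \left(-3\right) \left(- \frac{1}{11}\right) = \frac{3}{11}$)
$T{\left(g,N \right)} = \frac{6}{11}$ ($T{\left(g,N \right)} = 2 \cdot \frac{3}{11} = \frac{6}{11}$)
$\frac{1}{T{\left(X{\left(-4,-4 \right)},-112 \right)}} = \frac{1}{\frac{6}{11}} = \frac{11}{6}$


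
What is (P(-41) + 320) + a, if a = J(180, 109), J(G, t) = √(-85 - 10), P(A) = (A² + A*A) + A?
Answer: 3641 + I*√95 ≈ 3641.0 + 9.7468*I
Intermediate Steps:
P(A) = A + 2*A² (P(A) = (A² + A²) + A = 2*A² + A = A + 2*A²)
J(G, t) = I*√95 (J(G, t) = √(-95) = I*√95)
a = I*√95 ≈ 9.7468*I
(P(-41) + 320) + a = (-41*(1 + 2*(-41)) + 320) + I*√95 = (-41*(1 - 82) + 320) + I*√95 = (-41*(-81) + 320) + I*√95 = (3321 + 320) + I*√95 = 3641 + I*√95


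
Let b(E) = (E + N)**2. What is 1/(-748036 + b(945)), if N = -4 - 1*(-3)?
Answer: 1/143100 ≈ 6.9881e-6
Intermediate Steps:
N = -1 (N = -4 + 3 = -1)
b(E) = (-1 + E)**2 (b(E) = (E - 1)**2 = (-1 + E)**2)
1/(-748036 + b(945)) = 1/(-748036 + (-1 + 945)**2) = 1/(-748036 + 944**2) = 1/(-748036 + 891136) = 1/143100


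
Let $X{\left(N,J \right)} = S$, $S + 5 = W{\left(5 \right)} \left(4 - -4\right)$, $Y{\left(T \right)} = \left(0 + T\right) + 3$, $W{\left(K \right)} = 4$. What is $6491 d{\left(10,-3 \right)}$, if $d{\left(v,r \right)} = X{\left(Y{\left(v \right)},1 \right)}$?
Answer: $175257$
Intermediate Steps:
$Y{\left(T \right)} = 3 + T$ ($Y{\left(T \right)} = T + 3 = 3 + T$)
$S = 27$ ($S = -5 + 4 \left(4 - -4\right) = -5 + 4 \left(4 + 4\right) = -5 + 4 \cdot 8 = -5 + 32 = 27$)
$X{\left(N,J \right)} = 27$
$d{\left(v,r \right)} = 27$
$6491 d{\left(10,-3 \right)} = 6491 \cdot 27 = 175257$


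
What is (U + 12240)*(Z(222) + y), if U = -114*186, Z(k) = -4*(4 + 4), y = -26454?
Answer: 237420504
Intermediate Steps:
Z(k) = -32 (Z(k) = -4*8 = -32)
U = -21204
(U + 12240)*(Z(222) + y) = (-21204 + 12240)*(-32 - 26454) = -8964*(-26486) = 237420504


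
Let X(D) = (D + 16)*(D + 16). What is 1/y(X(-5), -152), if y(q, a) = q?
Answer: 1/121 ≈ 0.0082645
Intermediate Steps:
X(D) = (16 + D)² (X(D) = (16 + D)*(16 + D) = (16 + D)²)
1/y(X(-5), -152) = 1/((16 - 5)²) = 1/(11²) = 1/121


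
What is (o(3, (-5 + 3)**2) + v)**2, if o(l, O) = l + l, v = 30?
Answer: 1296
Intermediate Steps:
o(l, O) = 2*l
(o(3, (-5 + 3)**2) + v)**2 = (2*3 + 30)**2 = (6 + 30)**2 = 36**2 = 1296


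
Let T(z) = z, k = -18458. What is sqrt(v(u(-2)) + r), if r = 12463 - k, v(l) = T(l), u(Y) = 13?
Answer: sqrt(30934) ≈ 175.88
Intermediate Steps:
v(l) = l
r = 30921 (r = 12463 - 1*(-18458) = 12463 + 18458 = 30921)
sqrt(v(u(-2)) + r) = sqrt(13 + 30921) = sqrt(30934)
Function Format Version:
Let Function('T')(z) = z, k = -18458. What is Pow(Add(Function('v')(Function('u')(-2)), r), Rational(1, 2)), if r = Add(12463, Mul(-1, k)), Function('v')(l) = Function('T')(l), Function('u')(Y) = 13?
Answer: Pow(30934, Rational(1, 2)) ≈ 175.88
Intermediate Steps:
Function('v')(l) = l
r = 30921 (r = Add(12463, Mul(-1, -18458)) = Add(12463, 18458) = 30921)
Pow(Add(Function('v')(Function('u')(-2)), r), Rational(1, 2)) = Pow(Add(13, 30921), Rational(1, 2)) = Pow(30934, Rational(1, 2))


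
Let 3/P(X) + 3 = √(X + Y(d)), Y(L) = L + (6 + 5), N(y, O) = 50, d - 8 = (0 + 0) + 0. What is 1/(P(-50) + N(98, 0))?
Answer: 1991/99109 + 3*I*√31/99109 ≈ 0.020089 + 0.00016853*I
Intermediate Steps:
d = 8 (d = 8 + ((0 + 0) + 0) = 8 + (0 + 0) = 8 + 0 = 8)
Y(L) = 11 + L (Y(L) = L + 11 = 11 + L)
P(X) = 3/(-3 + √(19 + X)) (P(X) = 3/(-3 + √(X + (11 + 8))) = 3/(-3 + √(X + 19)) = 3/(-3 + √(19 + X)))
1/(P(-50) + N(98, 0)) = 1/(3/(-3 + √(19 - 50)) + 50) = 1/(3/(-3 + √(-31)) + 50) = 1/(3/(-3 + I*√31) + 50) = 1/(50 + 3/(-3 + I*√31))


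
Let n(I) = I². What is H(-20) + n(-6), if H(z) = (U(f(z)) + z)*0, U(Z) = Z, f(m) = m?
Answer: 36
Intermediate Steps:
H(z) = 0 (H(z) = (z + z)*0 = (2*z)*0 = 0)
H(-20) + n(-6) = 0 + (-6)² = 0 + 36 = 36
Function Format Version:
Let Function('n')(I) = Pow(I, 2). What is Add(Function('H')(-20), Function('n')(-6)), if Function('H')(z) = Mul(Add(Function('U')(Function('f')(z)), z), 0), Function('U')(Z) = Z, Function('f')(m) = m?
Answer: 36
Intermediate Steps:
Function('H')(z) = 0 (Function('H')(z) = Mul(Add(z, z), 0) = Mul(Mul(2, z), 0) = 0)
Add(Function('H')(-20), Function('n')(-6)) = Add(0, Pow(-6, 2)) = Add(0, 36) = 36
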